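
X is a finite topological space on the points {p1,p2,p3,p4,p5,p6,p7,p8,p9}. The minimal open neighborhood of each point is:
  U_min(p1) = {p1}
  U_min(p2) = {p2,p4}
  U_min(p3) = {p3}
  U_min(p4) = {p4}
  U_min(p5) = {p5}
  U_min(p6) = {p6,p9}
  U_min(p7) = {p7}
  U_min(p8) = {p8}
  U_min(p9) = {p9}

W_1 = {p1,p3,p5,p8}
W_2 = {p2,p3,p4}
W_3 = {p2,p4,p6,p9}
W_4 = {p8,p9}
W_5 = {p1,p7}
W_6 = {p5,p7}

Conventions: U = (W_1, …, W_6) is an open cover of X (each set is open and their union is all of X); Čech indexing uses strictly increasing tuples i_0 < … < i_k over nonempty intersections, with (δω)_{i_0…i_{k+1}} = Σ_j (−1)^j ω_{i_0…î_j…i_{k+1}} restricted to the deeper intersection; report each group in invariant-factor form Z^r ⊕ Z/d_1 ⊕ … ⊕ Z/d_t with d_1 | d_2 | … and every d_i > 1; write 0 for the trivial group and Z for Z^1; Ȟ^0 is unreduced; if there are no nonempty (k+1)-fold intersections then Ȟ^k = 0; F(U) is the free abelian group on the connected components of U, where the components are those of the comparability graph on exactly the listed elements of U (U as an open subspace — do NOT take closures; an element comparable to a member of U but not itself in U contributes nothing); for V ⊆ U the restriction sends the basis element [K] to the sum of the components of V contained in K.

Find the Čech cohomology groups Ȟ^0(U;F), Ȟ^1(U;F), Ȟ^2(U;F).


Ȟ^0(U;F) ≅ Z^7, Ȟ^1(U;F) ≅ 0, Ȟ^2(U;F) ≅ 0

cover nerve:
  W12={p3} W14={p8} W15={p1} W16={p5} W23={p2,p4} W34={p9} W56={p7}
components per intersection:
  W1: {p1} {p3} {p5} {p8}
  W2: {p2,p4} {p3}
  W3: {p2,p4} {p6,p9}
  W4: {p8} {p9}
  W5: {p1} {p7}
  W6: {p5} {p7}
  W12: {p3}
  W14: {p8}
  W15: {p1}
  W16: {p5}
  W23: {p2,p4}
  W34: {p9}
  W56: {p7}
C dims 14,7; δ0: rk 7, SNF 1^7
Ȟ^0: (14−7)−0=7 ⇒ Z^7
Ȟ^1: (7−0)−7=0 ⇒ 0
Ȟ^2: (0−0)−0=0 ⇒ 0


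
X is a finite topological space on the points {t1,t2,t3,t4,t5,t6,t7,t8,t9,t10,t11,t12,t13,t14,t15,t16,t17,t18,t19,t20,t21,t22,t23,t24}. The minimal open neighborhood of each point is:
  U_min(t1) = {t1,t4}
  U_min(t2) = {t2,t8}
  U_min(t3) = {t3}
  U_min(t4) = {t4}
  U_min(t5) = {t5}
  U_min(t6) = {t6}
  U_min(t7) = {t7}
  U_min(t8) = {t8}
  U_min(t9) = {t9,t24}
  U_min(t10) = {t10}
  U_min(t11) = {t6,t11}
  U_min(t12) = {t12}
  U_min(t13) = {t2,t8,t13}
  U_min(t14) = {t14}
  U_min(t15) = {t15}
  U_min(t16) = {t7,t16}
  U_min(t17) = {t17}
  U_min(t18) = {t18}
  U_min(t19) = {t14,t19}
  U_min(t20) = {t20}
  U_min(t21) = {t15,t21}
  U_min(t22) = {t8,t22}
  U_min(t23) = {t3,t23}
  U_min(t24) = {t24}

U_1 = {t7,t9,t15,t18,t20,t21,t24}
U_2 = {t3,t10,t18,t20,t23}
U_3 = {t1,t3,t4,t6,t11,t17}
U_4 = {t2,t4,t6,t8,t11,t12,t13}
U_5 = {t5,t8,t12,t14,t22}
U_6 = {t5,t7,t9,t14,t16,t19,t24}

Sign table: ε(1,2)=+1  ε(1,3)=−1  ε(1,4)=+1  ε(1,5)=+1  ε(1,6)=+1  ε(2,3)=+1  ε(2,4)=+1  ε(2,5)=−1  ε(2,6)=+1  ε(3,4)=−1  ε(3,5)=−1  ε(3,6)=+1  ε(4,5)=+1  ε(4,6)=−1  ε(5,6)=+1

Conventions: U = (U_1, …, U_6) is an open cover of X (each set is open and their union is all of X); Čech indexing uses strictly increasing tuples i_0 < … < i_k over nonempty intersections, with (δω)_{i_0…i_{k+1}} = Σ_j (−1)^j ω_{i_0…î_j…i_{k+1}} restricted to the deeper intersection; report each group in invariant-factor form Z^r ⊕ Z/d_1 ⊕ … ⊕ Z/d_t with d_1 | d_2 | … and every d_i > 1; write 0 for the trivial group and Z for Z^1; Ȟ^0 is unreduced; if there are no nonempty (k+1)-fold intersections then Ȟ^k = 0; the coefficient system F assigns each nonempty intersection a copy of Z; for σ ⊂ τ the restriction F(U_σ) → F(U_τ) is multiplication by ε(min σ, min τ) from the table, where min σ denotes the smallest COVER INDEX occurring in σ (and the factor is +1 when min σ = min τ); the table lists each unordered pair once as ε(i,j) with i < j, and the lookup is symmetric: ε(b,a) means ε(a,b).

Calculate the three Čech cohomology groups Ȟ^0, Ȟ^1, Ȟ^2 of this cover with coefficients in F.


Ȟ^0 ≅ 0,  Ȟ^1 ≅ Z/2,  Ȟ^2 ≅ 0

cover nerve:
  U12={t18,t20} U16={t7,t9,t24} U23={t3} U34={t4,t6,t11} U45={t8,t12} U56={t5,t14}
C dims 6,6; δ0: rk 6, SNF 1^5·2
Ȟ^0: (6−6)−0=0 ⇒ 0
Ȟ^1: (6−0)−6=0 plus torsion [2] ⇒ Z/2
Ȟ^2: (0−0)−0=0 ⇒ 0


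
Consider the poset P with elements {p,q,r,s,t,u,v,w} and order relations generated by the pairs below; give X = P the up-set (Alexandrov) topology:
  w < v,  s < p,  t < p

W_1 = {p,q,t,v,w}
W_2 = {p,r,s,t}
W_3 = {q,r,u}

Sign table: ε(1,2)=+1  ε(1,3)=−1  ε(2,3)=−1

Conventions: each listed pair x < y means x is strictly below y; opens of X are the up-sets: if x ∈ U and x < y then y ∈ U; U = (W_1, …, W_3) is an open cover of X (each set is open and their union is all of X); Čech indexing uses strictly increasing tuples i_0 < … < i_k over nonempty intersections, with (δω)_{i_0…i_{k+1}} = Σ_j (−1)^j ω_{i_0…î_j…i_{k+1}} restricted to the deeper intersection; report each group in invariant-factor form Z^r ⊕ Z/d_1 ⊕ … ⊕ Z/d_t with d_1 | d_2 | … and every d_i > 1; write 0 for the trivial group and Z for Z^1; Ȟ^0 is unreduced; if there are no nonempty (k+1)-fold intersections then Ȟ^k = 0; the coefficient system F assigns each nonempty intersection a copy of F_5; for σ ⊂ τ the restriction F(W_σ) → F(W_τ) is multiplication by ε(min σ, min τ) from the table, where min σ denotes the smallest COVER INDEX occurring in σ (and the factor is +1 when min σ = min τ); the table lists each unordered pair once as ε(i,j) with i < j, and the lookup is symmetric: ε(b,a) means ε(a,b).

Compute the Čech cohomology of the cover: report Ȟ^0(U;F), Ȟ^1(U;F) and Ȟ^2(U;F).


nerve simplices:
  W12={p,t} W13={q} W23={r}
C dims 3,3; δ0: rk_F5 2
degree 0: 3−2−0 = 1 → Ȟ^0 ≅ Z/5
degree 1: 3−0−2 = 1 → Ȟ^1 ≅ Z/5
degree 2: 0−0−0 = 0 → Ȟ^2 ≅ 0

Ȟ^0(U;F) ≅ Z/5,  Ȟ^1(U;F) ≅ Z/5,  Ȟ^2(U;F) ≅ 0


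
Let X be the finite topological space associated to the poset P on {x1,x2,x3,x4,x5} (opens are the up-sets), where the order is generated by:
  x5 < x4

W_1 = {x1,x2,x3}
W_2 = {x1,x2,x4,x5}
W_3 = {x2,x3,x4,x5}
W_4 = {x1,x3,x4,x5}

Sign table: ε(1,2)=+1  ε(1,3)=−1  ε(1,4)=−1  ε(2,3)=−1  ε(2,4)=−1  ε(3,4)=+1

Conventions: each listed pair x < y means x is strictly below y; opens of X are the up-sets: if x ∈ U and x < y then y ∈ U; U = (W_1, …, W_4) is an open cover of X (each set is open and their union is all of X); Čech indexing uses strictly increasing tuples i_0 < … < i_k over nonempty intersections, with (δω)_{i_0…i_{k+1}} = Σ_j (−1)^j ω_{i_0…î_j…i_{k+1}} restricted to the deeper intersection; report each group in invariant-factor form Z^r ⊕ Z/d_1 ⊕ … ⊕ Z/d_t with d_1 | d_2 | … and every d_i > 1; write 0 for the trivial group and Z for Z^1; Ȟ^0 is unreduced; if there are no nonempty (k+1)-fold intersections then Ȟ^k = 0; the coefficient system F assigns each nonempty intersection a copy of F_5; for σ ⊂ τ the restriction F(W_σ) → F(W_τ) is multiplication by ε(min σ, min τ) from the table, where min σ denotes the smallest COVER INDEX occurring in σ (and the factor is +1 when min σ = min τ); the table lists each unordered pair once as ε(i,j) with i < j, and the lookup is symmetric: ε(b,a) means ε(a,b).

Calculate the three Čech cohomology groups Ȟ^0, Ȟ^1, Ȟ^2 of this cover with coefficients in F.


Ȟ^0 ≅ Z/5, Ȟ^1 ≅ 0 and Ȟ^2 ≅ Z/5

nonempty overlaps:
  W12={x1,x2} W13={x2,x3} W14={x1,x3} W23={x2,x4,x5} W24={x1,x4,x5} W34={x3,x4,x5}
  W123={x2} W124={x1} W134={x3} W234={x4,x5}
C dims 4,6,4; δ0: rk_F5 3; δ1: rk_F5 3
degree 0: 4−3−0 = 1 → Ȟ^0 ≅ Z/5
degree 1: 6−3−3 = 0 → Ȟ^1 ≅ 0
degree 2: 4−0−3 = 1 → Ȟ^2 ≅ Z/5


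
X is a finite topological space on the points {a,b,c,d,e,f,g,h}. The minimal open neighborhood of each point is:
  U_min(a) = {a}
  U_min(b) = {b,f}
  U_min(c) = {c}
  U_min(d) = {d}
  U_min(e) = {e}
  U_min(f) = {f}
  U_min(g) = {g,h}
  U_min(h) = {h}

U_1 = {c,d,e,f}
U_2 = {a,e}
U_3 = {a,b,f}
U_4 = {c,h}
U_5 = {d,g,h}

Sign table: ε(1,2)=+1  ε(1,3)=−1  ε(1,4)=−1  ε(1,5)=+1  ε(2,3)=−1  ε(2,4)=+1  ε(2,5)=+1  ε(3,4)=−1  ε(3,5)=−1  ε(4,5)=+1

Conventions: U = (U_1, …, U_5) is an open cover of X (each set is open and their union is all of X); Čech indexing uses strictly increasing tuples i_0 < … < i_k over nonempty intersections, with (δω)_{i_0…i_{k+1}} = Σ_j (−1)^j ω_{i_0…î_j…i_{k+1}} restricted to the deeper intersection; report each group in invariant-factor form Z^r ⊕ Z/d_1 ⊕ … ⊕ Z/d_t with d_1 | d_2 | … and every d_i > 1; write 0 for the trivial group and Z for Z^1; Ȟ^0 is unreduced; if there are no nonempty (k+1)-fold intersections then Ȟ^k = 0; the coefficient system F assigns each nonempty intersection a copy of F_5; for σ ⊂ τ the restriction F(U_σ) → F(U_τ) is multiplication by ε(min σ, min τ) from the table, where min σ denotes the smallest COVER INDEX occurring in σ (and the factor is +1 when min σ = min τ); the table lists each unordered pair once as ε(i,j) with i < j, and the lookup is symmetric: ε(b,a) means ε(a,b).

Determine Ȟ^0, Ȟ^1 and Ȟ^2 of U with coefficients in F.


nerve of the cover:
  U12={e} U13={f} U14={c} U15={d} U23={a} U45={h}
C dims 5,6; δ0: rk_F5 5
Ȟ^0 = (5 − 5) − 0 = 0, so Ȟ^0 ≅ 0
Ȟ^1 = (6 − 0) − 5 = 1, so Ȟ^1 ≅ Z/5
Ȟ^2 = (0 − 0) − 0 = 0, so Ȟ^2 ≅ 0

Ȟ^0(U;F) ≅ 0, Ȟ^1(U;F) ≅ Z/5 and Ȟ^2(U;F) ≅ 0


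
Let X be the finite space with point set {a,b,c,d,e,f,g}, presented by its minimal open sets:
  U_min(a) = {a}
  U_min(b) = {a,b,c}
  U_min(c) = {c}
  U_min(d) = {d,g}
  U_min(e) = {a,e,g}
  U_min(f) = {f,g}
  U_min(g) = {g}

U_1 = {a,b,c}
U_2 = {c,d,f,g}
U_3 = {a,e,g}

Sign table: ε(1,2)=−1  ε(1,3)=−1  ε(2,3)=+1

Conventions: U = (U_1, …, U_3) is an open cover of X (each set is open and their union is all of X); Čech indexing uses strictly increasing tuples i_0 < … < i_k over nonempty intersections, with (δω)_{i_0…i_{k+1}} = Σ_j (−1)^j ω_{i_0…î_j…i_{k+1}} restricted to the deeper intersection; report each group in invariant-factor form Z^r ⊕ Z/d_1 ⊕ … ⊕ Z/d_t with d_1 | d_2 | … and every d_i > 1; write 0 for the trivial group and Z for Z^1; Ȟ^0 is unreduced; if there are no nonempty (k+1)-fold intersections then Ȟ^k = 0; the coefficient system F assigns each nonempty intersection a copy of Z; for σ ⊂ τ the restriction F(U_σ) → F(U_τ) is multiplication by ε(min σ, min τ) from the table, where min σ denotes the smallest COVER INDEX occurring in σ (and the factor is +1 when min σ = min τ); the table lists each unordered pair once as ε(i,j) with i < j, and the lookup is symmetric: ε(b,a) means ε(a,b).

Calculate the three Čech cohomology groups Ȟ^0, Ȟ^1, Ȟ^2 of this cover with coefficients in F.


nonempty overlaps:
  U12={c} U13={a} U23={g}
C dims 3,3; δ0: rk 2, SNF 1^2
degree 0: 3−2−0 = 1 → Ȟ^0 ≅ Z
degree 1: 3−0−2 = 1 → Ȟ^1 ≅ Z
degree 2: 0−0−0 = 0 → Ȟ^2 ≅ 0

Ȟ^0 = Z; Ȟ^1 = Z; Ȟ^2 = 0


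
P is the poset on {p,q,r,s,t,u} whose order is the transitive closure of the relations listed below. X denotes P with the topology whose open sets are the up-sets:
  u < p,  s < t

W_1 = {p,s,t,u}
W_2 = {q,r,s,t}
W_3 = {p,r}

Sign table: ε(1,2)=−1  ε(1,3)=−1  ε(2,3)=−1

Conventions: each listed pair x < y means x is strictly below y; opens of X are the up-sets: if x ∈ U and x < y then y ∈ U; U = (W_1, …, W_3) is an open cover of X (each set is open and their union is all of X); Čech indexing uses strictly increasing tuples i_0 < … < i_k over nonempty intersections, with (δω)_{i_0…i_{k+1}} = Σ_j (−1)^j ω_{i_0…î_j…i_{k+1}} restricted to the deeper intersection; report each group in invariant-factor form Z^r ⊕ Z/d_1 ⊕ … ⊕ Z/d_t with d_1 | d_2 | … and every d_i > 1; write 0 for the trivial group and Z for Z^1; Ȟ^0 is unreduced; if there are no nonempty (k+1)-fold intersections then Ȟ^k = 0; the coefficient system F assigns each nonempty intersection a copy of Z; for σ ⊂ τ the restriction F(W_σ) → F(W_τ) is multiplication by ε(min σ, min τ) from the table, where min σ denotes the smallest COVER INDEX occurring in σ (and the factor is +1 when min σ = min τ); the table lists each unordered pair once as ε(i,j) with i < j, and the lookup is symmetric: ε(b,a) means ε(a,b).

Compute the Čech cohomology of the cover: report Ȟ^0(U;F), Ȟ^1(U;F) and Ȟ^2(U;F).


Ȟ^0(U;F) ≅ 0,  Ȟ^1(U;F) ≅ Z/2,  Ȟ^2(U;F) ≅ 0

cover nerve:
  W12={s,t} W13={p} W23={r}
C dims 3,3; δ0: rk 3, SNF 1^2·2
Ȟ^0: (3−3)−0=0 ⇒ 0
Ȟ^1: (3−0)−3=0 plus torsion [2] ⇒ Z/2
Ȟ^2: (0−0)−0=0 ⇒ 0


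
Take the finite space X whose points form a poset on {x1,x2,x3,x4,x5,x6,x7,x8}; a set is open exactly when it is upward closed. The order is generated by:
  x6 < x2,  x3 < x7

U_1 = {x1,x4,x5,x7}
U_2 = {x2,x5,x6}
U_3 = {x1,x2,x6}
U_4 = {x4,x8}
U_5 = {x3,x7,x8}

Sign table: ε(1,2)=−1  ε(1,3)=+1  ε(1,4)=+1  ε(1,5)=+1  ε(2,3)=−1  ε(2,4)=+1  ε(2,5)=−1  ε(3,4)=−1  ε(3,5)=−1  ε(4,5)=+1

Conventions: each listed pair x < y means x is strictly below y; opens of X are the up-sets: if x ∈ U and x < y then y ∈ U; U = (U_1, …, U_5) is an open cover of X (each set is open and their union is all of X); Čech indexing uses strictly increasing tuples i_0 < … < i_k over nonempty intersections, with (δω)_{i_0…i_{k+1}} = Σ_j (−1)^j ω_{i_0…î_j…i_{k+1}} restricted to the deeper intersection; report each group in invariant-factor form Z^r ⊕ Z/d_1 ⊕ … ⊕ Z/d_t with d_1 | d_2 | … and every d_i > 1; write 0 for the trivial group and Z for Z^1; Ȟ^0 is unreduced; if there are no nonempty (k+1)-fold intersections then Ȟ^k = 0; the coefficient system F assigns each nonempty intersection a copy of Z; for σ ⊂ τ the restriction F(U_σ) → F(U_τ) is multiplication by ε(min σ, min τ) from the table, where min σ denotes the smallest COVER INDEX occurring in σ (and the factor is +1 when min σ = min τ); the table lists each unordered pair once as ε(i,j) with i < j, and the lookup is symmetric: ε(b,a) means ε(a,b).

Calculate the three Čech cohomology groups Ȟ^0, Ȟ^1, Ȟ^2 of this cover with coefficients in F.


intersection data:
  U12={x5} U13={x1} U14={x4} U15={x7} U23={x2,x6} U45={x8}
C dims 5,6; δ0: rk 4, SNF 1^4
Ȟ^0 = (5 − 4) − 0 = 1, so Ȟ^0 ≅ Z
Ȟ^1 = (6 − 0) − 4 = 2, so Ȟ^1 ≅ Z^2
Ȟ^2 = (0 − 0) − 0 = 0, so Ȟ^2 ≅ 0

Ȟ^0 = Z, Ȟ^1 = Z^2, Ȟ^2 = 0


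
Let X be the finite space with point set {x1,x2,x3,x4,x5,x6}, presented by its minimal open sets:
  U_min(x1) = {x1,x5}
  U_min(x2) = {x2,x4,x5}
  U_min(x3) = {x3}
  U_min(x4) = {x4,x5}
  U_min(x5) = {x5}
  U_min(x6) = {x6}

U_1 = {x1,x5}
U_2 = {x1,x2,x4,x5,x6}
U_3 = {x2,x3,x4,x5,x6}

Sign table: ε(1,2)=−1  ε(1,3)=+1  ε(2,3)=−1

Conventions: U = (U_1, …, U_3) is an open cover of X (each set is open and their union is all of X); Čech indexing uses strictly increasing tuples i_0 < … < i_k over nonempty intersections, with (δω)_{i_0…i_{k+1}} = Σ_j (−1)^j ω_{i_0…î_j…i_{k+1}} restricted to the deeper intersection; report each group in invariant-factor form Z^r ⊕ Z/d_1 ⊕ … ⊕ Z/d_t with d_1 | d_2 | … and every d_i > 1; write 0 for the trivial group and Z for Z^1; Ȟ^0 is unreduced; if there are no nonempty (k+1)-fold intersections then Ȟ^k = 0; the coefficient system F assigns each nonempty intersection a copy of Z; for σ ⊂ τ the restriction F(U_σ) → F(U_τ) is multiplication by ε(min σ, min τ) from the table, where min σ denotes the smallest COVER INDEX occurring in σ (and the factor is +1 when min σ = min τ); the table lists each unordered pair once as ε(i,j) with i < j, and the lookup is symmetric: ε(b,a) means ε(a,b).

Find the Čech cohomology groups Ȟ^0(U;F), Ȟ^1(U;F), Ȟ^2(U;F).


Ȟ^0 ≅ Z; Ȟ^1 ≅ 0; Ȟ^2 ≅ 0

nonempty overlaps:
  U12={x1,x5} U13={x5} U23={x2,x4,x5,x6}
  U123={x5}
C dims 3,3,1; δ0: rk 2, SNF 1^2; δ1: rk 1, SNF 1^1
degree 0: 3−2−0 = 1 → Ȟ^0 ≅ Z
degree 1: 3−1−2 = 0 → Ȟ^1 ≅ 0
degree 2: 1−0−1 = 0 → Ȟ^2 ≅ 0


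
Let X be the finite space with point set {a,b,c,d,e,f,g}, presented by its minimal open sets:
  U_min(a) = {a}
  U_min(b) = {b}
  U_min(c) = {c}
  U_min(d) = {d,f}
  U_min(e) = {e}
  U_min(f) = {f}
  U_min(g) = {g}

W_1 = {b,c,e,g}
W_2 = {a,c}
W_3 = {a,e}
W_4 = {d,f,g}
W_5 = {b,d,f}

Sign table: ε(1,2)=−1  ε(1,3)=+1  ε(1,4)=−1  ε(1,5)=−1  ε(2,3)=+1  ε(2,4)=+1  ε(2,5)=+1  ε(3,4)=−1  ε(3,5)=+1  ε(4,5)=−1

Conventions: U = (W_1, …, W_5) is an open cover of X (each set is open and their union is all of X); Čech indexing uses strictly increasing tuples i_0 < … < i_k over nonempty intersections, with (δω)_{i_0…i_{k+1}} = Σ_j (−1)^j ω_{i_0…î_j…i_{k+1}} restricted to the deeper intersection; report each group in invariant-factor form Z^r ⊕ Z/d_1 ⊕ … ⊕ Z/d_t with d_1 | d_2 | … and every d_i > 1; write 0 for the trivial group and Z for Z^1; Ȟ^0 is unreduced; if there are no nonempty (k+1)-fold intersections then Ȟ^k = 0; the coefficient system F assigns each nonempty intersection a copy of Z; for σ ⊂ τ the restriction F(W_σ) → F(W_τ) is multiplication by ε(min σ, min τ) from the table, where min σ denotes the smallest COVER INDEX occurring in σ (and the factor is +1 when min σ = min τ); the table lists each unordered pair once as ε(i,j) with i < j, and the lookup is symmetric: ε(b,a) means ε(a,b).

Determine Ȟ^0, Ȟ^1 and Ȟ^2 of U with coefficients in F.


Ȟ^0 = 0,  Ȟ^1 = Z ⊕ Z/2,  Ȟ^2 = 0

nerve simplices:
  W12={c} W13={e} W14={g} W15={b} W23={a} W45={d,f}
C dims 5,6; δ0: rk 5, SNF 1^4·2
degree 0: 5−5−0 = 0 → Ȟ^0 ≅ 0
degree 1: 6−0−5 = 1 plus torsion [2] → Ȟ^1 ≅ Z ⊕ Z/2
degree 2: 0−0−0 = 0 → Ȟ^2 ≅ 0


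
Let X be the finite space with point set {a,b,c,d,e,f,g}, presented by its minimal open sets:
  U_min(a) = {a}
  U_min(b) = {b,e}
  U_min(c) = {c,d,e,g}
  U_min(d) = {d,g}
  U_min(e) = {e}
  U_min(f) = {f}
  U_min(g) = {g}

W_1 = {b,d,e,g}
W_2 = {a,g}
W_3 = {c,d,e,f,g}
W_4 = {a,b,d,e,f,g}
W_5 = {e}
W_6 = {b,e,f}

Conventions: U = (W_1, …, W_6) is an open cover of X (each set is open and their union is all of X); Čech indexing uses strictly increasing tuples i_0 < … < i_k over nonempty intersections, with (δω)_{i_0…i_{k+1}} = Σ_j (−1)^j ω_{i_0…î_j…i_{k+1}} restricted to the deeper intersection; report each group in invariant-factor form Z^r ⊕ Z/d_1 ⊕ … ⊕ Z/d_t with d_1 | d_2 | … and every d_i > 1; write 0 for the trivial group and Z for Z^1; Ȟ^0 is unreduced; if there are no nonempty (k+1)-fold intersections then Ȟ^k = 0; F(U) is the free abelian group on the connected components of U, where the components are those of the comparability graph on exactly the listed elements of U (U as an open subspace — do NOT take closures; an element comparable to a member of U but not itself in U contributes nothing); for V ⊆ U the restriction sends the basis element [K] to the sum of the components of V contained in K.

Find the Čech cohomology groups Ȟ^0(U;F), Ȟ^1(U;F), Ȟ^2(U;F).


Ȟ^0(U;F) ≅ Z^3, Ȟ^1(U;F) ≅ 0, Ȟ^2(U;F) ≅ 0

cover nerve:
  W12={g} W13={d,e,g} W14={b,d,e,g} W15={e} W16={b,e} W23={g} W24={a,g} W34={d,e,f,g} W35={e} W36={e,f} W45={e} W46={b,e,f} W56={e}
  W123={g} W124={g} W134={d,e,g} W135={e} W136={e} W145={e} W146={b,e} W156={e} W234={g} W345={e} W346={e,f} W356={e} W456={e}
  W1234={g} W1345={e} W1346={e} W1356={e} W1456={e} W3456={e}
  W13456={e}
components per intersection:
  W1: {b,e} {d,g}
  W2: {a} {g}
  W3: {c,d,e,g} {f}
  W4: {a} {b,e} {d,g} {f}
  W5: {e}
  W6: {b,e} {f}
  W12: {g}
  W13: {d,g} {e}
  W14: {b,e} {d,g}
  W15: {e}
  W16: {b,e}
  W23: {g}
  W24: {a} {g}
  W34: {d,g} {e} {f}
  W35: {e}
  W36: {e} {f}
  W45: {e}
  W46: {b,e} {f}
  W56: {e}
  W123: {g}
  W124: {g}
  W134: {d,g} {e}
  W135: {e}
  W136: {e}
  W145: {e}
  W146: {b,e}
  W156: {e}
  W234: {g}
  W345: {e}
  W346: {e} {f}
  W356: {e}
  W456: {e}
  W1234: {g}
  W1345: {e}
  W1346: {e}
  W1356: {e}
  W1456: {e}
  W3456: {e}
  W13456: {e}
C dims 13,20,15,6; δ0: rk 10, SNF 1^10; δ1: rk 10, SNF 1^10; δ2: rk 5, SNF 1^5
Ȟ^0: (13−10)−0=3 ⇒ Z^3
Ȟ^1: (20−10)−10=0 ⇒ 0
Ȟ^2: (15−5)−10=0 ⇒ 0


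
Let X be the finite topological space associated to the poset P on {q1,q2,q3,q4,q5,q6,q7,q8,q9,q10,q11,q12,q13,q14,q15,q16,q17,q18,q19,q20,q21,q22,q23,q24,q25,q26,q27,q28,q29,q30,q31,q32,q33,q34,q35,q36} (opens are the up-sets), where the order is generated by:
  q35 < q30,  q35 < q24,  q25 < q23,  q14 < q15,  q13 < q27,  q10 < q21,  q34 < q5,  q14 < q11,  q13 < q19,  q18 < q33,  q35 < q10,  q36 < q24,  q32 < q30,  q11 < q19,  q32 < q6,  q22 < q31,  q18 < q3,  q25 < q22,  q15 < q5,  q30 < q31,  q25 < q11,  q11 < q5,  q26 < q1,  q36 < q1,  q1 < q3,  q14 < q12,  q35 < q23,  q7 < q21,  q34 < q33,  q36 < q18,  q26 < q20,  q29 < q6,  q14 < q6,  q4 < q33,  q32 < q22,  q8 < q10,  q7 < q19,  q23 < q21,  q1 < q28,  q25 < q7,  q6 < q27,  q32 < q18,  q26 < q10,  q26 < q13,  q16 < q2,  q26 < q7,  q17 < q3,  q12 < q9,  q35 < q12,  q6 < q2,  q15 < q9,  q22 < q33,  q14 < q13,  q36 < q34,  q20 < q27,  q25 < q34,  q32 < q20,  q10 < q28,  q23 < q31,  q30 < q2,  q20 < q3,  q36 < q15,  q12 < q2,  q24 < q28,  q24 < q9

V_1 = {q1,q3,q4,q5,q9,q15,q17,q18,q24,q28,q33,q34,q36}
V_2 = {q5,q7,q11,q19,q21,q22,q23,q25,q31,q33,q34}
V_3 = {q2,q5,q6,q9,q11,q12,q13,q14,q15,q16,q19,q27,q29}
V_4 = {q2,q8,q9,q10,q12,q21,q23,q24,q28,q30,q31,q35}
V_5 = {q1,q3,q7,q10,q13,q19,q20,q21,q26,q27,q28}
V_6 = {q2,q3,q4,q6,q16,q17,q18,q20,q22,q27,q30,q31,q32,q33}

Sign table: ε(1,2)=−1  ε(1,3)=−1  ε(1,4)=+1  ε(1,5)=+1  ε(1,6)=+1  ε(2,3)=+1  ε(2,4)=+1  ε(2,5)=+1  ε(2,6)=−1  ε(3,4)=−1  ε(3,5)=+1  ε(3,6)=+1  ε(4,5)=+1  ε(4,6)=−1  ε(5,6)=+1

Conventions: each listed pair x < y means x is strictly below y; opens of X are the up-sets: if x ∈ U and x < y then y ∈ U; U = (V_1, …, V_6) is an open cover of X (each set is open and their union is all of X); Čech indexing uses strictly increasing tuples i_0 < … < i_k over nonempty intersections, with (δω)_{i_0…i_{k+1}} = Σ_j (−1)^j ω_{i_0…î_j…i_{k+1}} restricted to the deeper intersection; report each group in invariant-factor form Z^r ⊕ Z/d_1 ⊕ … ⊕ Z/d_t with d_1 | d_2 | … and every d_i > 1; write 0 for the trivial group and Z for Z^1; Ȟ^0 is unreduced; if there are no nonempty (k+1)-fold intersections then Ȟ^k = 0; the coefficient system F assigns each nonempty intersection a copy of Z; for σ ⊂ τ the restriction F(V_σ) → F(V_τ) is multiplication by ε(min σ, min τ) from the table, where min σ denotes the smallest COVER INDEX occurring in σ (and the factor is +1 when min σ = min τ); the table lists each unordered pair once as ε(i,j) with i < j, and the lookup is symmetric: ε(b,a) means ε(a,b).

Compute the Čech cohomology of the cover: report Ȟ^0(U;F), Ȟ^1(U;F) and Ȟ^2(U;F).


Ȟ^0(U;F) ≅ 0, Ȟ^1(U;F) ≅ Z/2, Ȟ^2(U;F) ≅ Z

nonempty overlaps:
  V12={q5,q33,q34} V13={q5,q9,q15} V14={q9,q24,q28} V15={q1,q3,q28} V16={q3,q4,q17,q18,q33} V23={q5,q11,q19} V24={q21,q23,q31} V25={q7,q19,q21} V26={q22,q31,q33} V34={q2,q9,q12} V35={q13,q19,q27} V36={q2,q6,q16,q27} V45={q10,q21,q28} V46={q2,q30,q31} V56={q3,q20,q27}
  V123={q5} V126={q33} V134={q9} V145={q28} V156={q3} V235={q19} V245={q21} V246={q31} V346={q2} V356={q27}
C dims 6,15,10; δ0: rk 6, SNF 1^5·2; δ1: rk 9, SNF 1^9
degree 0: 6−6−0 = 0 → Ȟ^0 ≅ 0
degree 1: 15−9−6 = 0 plus torsion [2] → Ȟ^1 ≅ Z/2
degree 2: 10−0−9 = 1 → Ȟ^2 ≅ Z


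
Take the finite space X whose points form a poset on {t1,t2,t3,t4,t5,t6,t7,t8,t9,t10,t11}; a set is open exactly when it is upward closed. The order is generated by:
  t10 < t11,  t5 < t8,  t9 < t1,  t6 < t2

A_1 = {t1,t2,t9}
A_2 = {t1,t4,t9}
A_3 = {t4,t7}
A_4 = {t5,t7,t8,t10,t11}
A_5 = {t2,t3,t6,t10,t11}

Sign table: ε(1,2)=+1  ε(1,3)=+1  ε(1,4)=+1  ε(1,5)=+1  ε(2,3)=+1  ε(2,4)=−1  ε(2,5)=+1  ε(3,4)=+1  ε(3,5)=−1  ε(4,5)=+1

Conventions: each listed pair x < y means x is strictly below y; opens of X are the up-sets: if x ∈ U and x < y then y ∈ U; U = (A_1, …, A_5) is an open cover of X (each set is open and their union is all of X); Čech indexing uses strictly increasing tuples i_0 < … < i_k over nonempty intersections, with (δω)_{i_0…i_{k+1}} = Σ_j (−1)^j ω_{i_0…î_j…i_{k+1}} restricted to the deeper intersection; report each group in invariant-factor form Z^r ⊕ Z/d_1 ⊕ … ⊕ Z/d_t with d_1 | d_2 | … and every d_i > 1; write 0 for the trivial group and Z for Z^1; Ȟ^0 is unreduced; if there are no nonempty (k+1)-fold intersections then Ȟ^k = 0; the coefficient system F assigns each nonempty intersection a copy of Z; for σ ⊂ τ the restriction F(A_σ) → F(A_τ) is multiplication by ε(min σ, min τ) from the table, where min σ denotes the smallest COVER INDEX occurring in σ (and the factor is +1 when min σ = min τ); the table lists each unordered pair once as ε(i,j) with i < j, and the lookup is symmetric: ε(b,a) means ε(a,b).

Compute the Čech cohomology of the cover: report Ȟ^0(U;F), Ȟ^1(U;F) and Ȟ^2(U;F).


Ȟ^0 = Z, Ȟ^1 = Z, Ȟ^2 = 0

nonempty intersections:
  A12={t1,t9} A15={t2} A23={t4} A34={t7} A45={t10,t11}
C dims 5,5; δ0: rk 4, SNF 1^4
Ȟ^0: (5−4)−0=1 ⇒ Z
Ȟ^1: (5−0)−4=1 ⇒ Z
Ȟ^2: (0−0)−0=0 ⇒ 0


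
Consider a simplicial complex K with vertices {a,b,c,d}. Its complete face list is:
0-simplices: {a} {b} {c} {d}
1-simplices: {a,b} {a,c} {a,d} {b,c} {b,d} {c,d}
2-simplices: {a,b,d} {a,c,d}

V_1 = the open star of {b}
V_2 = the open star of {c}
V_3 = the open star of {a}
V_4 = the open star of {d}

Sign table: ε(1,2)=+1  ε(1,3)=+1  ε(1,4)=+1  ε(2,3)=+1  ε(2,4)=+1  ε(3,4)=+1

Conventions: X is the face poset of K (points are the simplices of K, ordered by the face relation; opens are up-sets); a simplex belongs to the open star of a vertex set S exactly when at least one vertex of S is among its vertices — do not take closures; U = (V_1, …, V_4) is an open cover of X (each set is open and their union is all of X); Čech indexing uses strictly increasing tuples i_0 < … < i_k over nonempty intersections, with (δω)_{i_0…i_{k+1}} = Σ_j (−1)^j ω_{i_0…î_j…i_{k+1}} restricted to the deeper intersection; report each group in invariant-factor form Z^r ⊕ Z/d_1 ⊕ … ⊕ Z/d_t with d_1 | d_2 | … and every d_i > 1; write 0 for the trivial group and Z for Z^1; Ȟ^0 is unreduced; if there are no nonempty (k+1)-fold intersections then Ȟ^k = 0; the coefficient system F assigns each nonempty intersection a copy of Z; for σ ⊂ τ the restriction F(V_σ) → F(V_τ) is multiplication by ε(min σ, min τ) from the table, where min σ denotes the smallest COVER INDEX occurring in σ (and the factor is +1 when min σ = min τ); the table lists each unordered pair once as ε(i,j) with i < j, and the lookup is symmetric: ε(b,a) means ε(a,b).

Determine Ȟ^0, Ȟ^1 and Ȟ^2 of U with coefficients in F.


nonempty intersections:
  V1={{b},{a,b},{b,c},{b,d},{a,b,d}} V2={{c},{a,c},{b,c},{c,d},{a,c,d}} V3={{a},{a,b},{a,c},{a,d},{a,b,d},{a,c,d}} V4={{d},{a,d},{b,d},{c,d},{a,b,d},{a,c,d}}
  V12={{b,c}} V13={{a,b},{a,b,d}} V14={{b,d},{a,b,d}} V23={{a,c},{a,c,d}} V24={{c,d},{a,c,d}} V34={{a,d},{a,b,d},{a,c,d}}
  V134={{a,b,d}} V234={{a,c,d}}
C dims 4,6,2; δ0: rk 3, SNF 1^3; δ1: rk 2, SNF 1^2
Ȟ^0: (4−3)−0=1 ⇒ Z
Ȟ^1: (6−2)−3=1 ⇒ Z
Ȟ^2: (2−0)−2=0 ⇒ 0

Ȟ^0 = Z, Ȟ^1 = Z and Ȟ^2 = 0


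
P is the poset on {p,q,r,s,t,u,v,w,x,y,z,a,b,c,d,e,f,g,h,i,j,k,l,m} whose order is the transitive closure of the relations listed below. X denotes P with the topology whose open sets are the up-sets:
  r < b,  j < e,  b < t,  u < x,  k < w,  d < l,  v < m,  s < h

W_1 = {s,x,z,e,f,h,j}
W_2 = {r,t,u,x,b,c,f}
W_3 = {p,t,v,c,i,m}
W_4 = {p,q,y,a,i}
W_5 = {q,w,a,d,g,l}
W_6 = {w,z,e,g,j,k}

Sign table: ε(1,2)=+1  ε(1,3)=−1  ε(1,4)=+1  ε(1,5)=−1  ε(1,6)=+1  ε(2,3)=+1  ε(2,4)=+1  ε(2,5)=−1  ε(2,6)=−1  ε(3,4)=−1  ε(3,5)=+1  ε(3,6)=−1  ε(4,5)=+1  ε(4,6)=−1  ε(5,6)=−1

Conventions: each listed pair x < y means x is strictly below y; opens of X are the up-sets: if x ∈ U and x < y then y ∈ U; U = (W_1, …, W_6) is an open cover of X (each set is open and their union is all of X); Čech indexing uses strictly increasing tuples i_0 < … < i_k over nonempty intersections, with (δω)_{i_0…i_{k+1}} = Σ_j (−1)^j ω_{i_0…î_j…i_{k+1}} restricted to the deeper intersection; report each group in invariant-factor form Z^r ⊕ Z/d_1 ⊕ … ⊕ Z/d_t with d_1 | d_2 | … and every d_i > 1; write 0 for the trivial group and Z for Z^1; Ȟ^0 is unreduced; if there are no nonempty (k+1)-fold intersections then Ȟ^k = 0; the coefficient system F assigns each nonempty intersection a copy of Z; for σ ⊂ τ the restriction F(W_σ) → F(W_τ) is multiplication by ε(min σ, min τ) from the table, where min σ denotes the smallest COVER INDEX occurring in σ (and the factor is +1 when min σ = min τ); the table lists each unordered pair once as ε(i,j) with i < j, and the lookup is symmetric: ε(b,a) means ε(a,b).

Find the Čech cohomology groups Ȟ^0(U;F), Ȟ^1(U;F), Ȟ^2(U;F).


Ȟ^0 = Z,  Ȟ^1 = Z,  Ȟ^2 = 0

nerve of the cover:
  W12={x,f} W16={z,e,j} W23={t,c} W34={p,i} W45={q,a} W56={w,g}
C dims 6,6; δ0: rk 5, SNF 1^5
Ȟ^0 = (6 − 5) − 0 = 1, so Ȟ^0 ≅ Z
Ȟ^1 = (6 − 0) − 5 = 1, so Ȟ^1 ≅ Z
Ȟ^2 = (0 − 0) − 0 = 0, so Ȟ^2 ≅ 0


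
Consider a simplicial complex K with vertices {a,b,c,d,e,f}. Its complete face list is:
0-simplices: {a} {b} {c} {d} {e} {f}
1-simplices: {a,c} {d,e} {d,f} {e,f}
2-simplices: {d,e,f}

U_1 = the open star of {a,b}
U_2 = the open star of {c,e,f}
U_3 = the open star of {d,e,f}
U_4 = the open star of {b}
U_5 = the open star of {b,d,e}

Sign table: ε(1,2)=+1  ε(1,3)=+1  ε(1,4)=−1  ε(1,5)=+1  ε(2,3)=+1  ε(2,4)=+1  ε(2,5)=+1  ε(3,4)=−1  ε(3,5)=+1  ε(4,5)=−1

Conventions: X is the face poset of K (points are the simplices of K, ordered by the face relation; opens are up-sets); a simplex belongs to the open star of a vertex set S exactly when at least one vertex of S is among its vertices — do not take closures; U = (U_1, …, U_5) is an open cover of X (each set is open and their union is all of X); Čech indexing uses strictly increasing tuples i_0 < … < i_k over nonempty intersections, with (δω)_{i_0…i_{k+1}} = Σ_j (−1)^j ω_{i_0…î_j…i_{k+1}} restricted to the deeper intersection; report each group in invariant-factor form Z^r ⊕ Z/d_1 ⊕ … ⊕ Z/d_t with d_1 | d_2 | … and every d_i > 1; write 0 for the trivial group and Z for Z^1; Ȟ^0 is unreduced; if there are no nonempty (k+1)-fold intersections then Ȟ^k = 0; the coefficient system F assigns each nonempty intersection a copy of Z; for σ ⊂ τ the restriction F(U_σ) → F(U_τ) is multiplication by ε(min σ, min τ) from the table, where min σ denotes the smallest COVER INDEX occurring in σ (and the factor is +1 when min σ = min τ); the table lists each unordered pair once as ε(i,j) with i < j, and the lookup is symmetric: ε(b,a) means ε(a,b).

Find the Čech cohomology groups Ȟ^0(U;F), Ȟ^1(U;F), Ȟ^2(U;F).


nonempty intersections:
  U1={{a},{b},{a,c}} U2={{c},{e},{f},{a,c},{d,e},{d,f},{e,f},{d,e,f}} U3={{d},{e},{f},{d,e},{d,f},{e,f},{d,e,f}} U4={{b}} U5={{b},{d},{e},{d,e},{d,f},{e,f},{d,e,f}}
  U12={{a,c}} U14={{b}} U15={{b}} U23={{e},{f},{d,e},{d,f},{e,f},{d,e,f}} U25={{e},{d,e},{d,f},{e,f},{d,e,f}} U35={{d},{e},{d,e},{d,f},{e,f},{d,e,f}} U45={{b}}
  U145={{b}} U235={{e},{d,e},{d,f},{e,f},{d,e,f}}
C dims 5,7,2; δ0: rk 4, SNF 1^4; δ1: rk 2, SNF 1^2
Ȟ^0: (5−4)−0=1 ⇒ Z
Ȟ^1: (7−2)−4=1 ⇒ Z
Ȟ^2: (2−0)−2=0 ⇒ 0

Ȟ^0(U;F) ≅ Z, Ȟ^1(U;F) ≅ Z and Ȟ^2(U;F) ≅ 0


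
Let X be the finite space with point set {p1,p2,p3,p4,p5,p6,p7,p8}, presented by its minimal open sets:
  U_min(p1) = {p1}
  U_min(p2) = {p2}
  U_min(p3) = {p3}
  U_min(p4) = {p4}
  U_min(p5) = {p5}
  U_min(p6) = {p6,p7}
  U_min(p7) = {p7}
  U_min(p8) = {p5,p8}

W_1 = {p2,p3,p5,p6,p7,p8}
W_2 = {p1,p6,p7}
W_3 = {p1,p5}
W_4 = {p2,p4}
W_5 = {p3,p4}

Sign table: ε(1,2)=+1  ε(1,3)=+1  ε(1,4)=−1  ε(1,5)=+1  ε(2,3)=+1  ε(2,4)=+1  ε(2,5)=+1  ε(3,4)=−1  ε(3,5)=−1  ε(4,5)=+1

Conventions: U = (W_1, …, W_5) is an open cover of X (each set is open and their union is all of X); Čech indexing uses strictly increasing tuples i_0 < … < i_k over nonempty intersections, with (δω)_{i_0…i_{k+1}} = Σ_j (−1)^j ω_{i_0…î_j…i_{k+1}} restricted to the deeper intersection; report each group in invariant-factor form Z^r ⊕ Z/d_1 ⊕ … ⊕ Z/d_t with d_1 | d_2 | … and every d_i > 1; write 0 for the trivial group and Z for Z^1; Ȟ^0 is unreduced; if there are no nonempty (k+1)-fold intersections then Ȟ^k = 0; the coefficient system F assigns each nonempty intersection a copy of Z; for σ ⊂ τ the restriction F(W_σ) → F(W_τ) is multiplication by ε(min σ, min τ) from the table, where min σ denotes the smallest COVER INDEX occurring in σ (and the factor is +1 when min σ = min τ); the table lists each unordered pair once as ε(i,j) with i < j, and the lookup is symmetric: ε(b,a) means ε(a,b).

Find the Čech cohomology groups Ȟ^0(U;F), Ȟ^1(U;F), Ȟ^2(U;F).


Ȟ^0 ≅ 0, Ȟ^1 ≅ Z ⊕ Z/2, Ȟ^2 ≅ 0

nonempty intersections:
  W12={p6,p7} W13={p5} W14={p2} W15={p3} W23={p1} W45={p4}
C dims 5,6; δ0: rk 5, SNF 1^4·2
Ȟ^0: (5−5)−0=0 ⇒ 0
Ȟ^1: (6−0)−5=1 plus torsion [2] ⇒ Z ⊕ Z/2
Ȟ^2: (0−0)−0=0 ⇒ 0


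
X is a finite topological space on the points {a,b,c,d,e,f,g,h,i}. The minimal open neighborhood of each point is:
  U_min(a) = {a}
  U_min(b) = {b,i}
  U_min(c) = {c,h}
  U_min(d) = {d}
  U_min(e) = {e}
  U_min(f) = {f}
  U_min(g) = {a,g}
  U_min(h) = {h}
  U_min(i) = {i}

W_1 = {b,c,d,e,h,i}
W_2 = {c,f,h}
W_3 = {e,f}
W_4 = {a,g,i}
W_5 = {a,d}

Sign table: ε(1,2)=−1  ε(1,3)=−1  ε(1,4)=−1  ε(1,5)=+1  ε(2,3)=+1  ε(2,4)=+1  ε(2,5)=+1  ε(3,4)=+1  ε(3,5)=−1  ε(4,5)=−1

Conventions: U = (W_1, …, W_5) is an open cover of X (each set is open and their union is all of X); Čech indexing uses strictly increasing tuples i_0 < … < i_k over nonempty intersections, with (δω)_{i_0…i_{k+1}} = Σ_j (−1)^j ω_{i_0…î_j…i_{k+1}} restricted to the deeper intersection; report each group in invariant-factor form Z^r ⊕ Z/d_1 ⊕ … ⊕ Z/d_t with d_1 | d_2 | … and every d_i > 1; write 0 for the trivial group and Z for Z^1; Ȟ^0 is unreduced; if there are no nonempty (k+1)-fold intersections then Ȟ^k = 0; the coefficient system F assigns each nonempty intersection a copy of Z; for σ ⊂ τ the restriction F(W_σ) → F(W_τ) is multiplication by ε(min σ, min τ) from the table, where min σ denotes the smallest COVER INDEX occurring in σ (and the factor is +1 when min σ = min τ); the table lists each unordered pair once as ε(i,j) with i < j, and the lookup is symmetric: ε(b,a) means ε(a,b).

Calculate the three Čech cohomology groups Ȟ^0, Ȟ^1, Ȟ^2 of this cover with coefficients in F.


nonempty intersections:
  W12={c,h} W13={e} W14={i} W15={d} W23={f} W45={a}
C dims 5,6; δ0: rk 4, SNF 1^4
Ȟ^0: (5−4)−0=1 ⇒ Z
Ȟ^1: (6−0)−4=2 ⇒ Z^2
Ȟ^2: (0−0)−0=0 ⇒ 0

Ȟ^0 ≅ Z, Ȟ^1 ≅ Z^2, Ȟ^2 ≅ 0


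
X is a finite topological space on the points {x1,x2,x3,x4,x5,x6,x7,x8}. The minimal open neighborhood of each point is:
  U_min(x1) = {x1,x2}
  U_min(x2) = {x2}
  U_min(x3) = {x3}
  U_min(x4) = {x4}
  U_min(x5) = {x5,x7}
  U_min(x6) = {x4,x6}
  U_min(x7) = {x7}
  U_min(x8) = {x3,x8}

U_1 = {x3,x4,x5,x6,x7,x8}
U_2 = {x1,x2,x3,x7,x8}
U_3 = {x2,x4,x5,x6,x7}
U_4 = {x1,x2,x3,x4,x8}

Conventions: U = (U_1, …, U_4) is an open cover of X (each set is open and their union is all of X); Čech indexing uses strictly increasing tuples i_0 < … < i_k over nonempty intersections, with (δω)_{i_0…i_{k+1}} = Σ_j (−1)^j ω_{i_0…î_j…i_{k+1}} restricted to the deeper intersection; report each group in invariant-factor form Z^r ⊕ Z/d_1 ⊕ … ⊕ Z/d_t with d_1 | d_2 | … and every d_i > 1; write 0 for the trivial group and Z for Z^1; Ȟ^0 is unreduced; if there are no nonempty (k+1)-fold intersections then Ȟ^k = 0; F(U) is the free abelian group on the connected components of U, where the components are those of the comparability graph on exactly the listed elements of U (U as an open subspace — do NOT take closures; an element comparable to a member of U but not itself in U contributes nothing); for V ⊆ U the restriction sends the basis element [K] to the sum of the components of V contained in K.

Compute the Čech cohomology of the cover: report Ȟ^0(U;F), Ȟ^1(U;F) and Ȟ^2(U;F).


nerve simplices:
  U12={x3,x7,x8} U13={x4,x5,x6,x7} U14={x3,x4,x8} U23={x2,x7} U24={x1,x2,x3,x8} U34={x2,x4}
  U123={x7} U124={x3,x8} U134={x4} U234={x2}
components per intersection:
  U1: {x3,x8} {x4,x6} {x5,x7}
  U2: {x1,x2} {x3,x8} {x7}
  U3: {x2} {x4,x6} {x5,x7}
  U4: {x1,x2} {x3,x8} {x4}
  U12: {x3,x8} {x7}
  U13: {x4,x6} {x5,x7}
  U14: {x3,x8} {x4}
  U23: {x2} {x7}
  U24: {x1,x2} {x3,x8}
  U34: {x2} {x4}
  U123: {x7}
  U124: {x3,x8}
  U134: {x4}
  U234: {x2}
C dims 12,12,4; δ0: rk 8, SNF 1^8; δ1: rk 4, SNF 1^4
degree 0: 12−8−0 = 4 → Ȟ^0 ≅ Z^4
degree 1: 12−4−8 = 0 → Ȟ^1 ≅ 0
degree 2: 4−0−4 = 0 → Ȟ^2 ≅ 0

Ȟ^0 ≅ Z^4; Ȟ^1 ≅ 0; Ȟ^2 ≅ 0


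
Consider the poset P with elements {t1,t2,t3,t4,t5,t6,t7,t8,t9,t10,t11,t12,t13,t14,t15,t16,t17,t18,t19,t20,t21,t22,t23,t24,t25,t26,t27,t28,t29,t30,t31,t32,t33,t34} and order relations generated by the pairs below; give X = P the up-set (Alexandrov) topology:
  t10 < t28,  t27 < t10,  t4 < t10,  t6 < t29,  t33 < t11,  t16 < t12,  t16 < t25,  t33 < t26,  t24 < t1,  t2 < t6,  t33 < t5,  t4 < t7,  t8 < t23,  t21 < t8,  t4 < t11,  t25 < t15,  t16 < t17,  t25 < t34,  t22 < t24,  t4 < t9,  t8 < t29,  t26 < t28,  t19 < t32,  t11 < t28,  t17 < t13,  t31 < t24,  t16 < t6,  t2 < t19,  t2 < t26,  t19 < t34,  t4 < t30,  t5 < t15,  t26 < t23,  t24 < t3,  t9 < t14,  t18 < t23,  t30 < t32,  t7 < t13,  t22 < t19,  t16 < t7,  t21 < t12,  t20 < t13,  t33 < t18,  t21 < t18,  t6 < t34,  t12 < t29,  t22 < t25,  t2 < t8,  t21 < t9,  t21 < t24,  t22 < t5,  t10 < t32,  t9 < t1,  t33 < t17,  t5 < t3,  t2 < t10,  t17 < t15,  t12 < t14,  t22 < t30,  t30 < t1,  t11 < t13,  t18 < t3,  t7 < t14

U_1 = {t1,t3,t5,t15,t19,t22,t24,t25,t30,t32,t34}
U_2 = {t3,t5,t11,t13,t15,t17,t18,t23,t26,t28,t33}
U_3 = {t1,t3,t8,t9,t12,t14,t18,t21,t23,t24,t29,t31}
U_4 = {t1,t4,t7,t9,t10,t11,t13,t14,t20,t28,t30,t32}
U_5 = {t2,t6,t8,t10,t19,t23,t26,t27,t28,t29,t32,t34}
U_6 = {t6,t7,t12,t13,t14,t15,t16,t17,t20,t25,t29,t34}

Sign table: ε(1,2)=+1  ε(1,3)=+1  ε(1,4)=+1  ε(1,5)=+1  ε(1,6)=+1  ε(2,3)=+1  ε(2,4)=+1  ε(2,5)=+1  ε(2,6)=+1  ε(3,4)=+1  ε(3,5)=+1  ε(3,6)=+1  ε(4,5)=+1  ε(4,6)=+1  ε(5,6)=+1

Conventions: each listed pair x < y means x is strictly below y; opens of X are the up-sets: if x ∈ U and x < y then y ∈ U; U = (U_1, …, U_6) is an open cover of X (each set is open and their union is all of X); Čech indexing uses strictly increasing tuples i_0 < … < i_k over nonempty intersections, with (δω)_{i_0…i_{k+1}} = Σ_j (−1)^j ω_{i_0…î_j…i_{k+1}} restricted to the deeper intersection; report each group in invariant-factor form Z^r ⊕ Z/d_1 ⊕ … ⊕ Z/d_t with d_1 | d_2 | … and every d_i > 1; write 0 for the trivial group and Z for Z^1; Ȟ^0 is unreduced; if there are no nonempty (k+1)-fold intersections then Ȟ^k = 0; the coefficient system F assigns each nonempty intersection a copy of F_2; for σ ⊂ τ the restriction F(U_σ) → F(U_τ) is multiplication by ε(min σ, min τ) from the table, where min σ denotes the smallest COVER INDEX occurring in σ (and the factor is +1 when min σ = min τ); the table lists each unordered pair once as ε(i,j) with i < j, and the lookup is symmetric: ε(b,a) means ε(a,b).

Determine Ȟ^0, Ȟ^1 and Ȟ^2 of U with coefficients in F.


nonempty overlaps:
  U12={t3,t5,t15} U13={t1,t3,t24} U14={t1,t30,t32} U15={t19,t32,t34} U16={t15,t25,t34} U23={t3,t18,t23} U24={t11,t13,t28} U25={t23,t26,t28} U26={t13,t15,t17} U34={t1,t9,t14} U35={t8,t23,t29} U36={t12,t14,t29} U45={t10,t28,t32} U46={t7,t13,t14,t20} U56={t6,t29,t34}
  U123={t3} U126={t15} U134={t1} U145={t32} U156={t34} U235={t23} U245={t28} U246={t13} U346={t14} U356={t29}
C dims 6,15,10; δ0: rk_F2 5; δ1: rk_F2 9
degree 0: 6−5−0 = 1 → Ȟ^0 ≅ Z/2
degree 1: 15−9−5 = 1 → Ȟ^1 ≅ Z/2
degree 2: 10−0−9 = 1 → Ȟ^2 ≅ Z/2

Ȟ^0(U;F) ≅ Z/2, Ȟ^1(U;F) ≅ Z/2, Ȟ^2(U;F) ≅ Z/2
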